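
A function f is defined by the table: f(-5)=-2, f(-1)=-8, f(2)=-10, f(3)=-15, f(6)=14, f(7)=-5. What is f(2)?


Reading from the table at x = 2

-10


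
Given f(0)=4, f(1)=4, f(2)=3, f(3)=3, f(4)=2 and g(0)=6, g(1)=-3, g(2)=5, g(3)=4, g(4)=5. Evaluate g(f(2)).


f(2) = 3
g(3) = 4

4


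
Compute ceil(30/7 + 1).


6


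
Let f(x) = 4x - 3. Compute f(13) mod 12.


f(13) = 49
49 mod 12 = 1

1


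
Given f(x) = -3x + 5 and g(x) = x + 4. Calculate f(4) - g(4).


f(4) = -7
g(4) = 8
Difference = -15

-15


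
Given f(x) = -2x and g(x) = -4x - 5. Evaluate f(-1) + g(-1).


f(-1) = 2
g(-1) = -1
Sum = 1

1


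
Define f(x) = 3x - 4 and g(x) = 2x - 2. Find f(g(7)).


g(7) = 12
f(12) = 32

32


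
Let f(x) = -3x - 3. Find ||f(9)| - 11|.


19


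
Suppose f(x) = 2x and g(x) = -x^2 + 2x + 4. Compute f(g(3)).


g(3) = 1
f(1) = 2

2


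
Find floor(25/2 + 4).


16


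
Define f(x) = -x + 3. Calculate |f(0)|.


f(0) = 3
|3| = 3

3


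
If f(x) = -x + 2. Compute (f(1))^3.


1


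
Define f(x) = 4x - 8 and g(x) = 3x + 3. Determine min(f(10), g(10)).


f(10) = 32
g(10) = 33
min = 32

32


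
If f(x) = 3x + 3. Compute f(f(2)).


f(2) = 9
f(9) = 30

30


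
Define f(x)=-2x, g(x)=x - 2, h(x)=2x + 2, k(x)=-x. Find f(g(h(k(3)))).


k(3) = -3
h(-3) = -4
g(-4) = -6
f(-6) = 12

12


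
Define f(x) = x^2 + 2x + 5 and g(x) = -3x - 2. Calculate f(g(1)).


g(1) = -5
f(-5) = 1*(-5)^2 + 2*(-5) + 5 = 20

20


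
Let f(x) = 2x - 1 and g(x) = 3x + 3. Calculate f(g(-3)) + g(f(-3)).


f(g(-3)) = -13
g(f(-3)) = -18
Sum = -31

-31


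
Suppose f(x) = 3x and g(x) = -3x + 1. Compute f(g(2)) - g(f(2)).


f(g(2)) = -15
g(f(2)) = -17
Difference = 2

2


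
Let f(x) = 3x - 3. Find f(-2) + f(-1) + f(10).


f(-2) = -9
f(-1) = -6
f(10) = 27
Sum = 12

12


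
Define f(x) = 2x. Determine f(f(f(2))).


f(2) = 4
f(4) = 8
f(8) = 16

16


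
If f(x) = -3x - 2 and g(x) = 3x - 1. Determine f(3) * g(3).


f(3) = -11
g(3) = 8
Product = -88

-88


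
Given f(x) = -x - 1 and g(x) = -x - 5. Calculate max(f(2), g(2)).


f(2) = -3
g(2) = -7
max = -3

-3


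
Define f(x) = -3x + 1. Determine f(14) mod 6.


f(14) = -41
-41 mod 6 = 1

1


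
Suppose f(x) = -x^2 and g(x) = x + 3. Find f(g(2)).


-25


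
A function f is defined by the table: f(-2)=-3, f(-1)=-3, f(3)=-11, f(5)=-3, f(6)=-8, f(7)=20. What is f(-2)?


-3


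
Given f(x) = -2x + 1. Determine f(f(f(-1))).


f(-1) = 3
f(3) = -5
f(-5) = 11

11


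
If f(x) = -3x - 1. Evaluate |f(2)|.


7


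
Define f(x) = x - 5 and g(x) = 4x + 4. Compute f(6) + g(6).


f(6) = 1
g(6) = 28
Sum = 29

29


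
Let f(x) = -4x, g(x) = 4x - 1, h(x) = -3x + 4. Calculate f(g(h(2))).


h(2) = -2
g(-2) = -9
f(-9) = 36

36


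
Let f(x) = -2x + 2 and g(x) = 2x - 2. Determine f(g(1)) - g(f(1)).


f(g(1)) = 2
g(f(1)) = -2
Difference = 4

4


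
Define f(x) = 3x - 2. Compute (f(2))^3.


f(2) = 4
(4)^3 = 64

64


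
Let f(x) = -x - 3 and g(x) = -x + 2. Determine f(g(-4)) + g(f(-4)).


-8


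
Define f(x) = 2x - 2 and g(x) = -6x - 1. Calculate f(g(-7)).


g(-7) = 41
f(41) = 80

80


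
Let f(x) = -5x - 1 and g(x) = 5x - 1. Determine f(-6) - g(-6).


f(-6) = 29
g(-6) = -31
Difference = 60

60


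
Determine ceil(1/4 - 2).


1/4 = 0.25
0.25 - 2 = -1.75
ceil(-1.75) = -1

-1


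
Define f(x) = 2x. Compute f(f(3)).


12


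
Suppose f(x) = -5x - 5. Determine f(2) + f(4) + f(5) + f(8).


f(2) = -15
f(4) = -25
f(5) = -30
f(8) = -45
Sum = -115

-115


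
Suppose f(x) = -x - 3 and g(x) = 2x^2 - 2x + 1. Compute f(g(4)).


g(4) = 25
f(25) = -28

-28


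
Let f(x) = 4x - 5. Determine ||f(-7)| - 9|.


24


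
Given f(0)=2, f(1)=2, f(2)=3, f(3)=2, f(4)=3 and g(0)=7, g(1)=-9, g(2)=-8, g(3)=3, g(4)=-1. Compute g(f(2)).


f(2) = 3
g(3) = 3

3


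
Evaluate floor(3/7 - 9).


3/7 = 0.4286
0.4286 - 9 = -8.5714
floor(-8.5714) = -9

-9


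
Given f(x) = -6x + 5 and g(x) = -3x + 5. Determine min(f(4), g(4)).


f(4) = -19
g(4) = -7
min = -19

-19


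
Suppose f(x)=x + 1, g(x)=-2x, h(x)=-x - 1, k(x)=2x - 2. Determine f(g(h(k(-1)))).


k(-1) = -4
h(-4) = 3
g(3) = -6
f(-6) = -5

-5


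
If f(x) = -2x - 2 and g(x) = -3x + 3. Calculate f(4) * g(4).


f(4) = -10
g(4) = -9
Product = 90

90


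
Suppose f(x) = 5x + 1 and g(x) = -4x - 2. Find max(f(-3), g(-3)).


f(-3) = -14
g(-3) = 10
max = 10

10


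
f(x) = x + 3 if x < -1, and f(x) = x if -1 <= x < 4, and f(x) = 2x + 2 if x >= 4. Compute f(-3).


-3 satisfies x < -1
f(-3) = 0

0


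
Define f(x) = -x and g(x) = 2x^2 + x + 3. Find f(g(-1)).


g(-1) = 4
f(4) = -4

-4


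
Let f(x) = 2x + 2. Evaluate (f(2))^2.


36


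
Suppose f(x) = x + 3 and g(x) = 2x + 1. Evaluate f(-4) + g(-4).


f(-4) = -1
g(-4) = -7
Sum = -8

-8


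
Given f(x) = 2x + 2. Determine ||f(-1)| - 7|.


7


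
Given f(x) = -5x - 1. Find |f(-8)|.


39


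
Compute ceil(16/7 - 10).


16/7 = 2.2857
2.2857 - 10 = -7.7143
ceil(-7.7143) = -7

-7


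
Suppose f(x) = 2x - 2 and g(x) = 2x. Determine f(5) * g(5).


f(5) = 8
g(5) = 10
Product = 80

80


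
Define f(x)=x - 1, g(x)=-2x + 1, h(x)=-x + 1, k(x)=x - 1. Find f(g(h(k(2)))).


k(2) = 1
h(1) = 0
g(0) = 1
f(1) = 0

0


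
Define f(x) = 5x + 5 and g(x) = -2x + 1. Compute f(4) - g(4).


f(4) = 25
g(4) = -7
Difference = 32

32


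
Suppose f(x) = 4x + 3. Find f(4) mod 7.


f(4) = 19
19 mod 7 = 5

5


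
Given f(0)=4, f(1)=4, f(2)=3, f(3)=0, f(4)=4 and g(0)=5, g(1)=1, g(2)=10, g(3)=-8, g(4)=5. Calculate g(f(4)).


f(4) = 4
g(4) = 5

5


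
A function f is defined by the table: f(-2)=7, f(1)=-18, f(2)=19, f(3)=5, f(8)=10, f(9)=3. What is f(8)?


Reading from the table at x = 8

10


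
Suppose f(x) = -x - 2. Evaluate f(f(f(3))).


f(3) = -5
f(-5) = 3
f(3) = -5

-5


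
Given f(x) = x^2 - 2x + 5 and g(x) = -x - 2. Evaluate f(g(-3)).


4


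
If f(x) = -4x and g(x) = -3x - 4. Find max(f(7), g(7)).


f(7) = -28
g(7) = -25
max = -25

-25


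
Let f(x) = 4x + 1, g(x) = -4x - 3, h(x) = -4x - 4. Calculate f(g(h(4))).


h(4) = -20
g(-20) = 77
f(77) = 309

309


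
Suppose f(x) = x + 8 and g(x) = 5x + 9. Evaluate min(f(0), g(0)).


8


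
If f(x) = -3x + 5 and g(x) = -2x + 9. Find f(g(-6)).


g(-6) = 21
f(21) = -58

-58


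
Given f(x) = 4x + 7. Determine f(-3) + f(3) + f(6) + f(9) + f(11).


f(-3) = -5
f(3) = 19
f(6) = 31
f(9) = 43
f(11) = 51
Sum = 139

139


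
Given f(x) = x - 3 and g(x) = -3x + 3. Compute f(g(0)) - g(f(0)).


f(g(0)) = 0
g(f(0)) = 12
Difference = -12

-12


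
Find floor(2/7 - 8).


2/7 = 0.2857
0.2857 - 8 = -7.7143
floor(-7.7143) = -8

-8


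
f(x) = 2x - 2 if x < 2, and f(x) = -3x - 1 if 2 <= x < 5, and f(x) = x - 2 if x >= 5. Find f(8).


6


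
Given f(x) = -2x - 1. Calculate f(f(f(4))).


f(4) = -9
f(-9) = 17
f(17) = -35

-35


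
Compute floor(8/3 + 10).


8/3 = 2.6667
2.6667 + 10 = 12.6667
floor(12.6667) = 12

12


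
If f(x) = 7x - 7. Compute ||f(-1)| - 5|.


9


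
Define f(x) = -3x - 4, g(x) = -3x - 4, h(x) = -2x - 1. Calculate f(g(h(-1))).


h(-1) = 1
g(1) = -7
f(-7) = 17

17


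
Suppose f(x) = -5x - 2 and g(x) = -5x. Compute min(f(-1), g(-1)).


f(-1) = 3
g(-1) = 5
min = 3

3


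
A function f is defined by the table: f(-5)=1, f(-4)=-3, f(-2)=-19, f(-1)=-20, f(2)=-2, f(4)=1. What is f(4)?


Reading from the table at x = 4

1


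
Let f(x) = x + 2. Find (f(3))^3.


f(3) = 5
(5)^3 = 125

125


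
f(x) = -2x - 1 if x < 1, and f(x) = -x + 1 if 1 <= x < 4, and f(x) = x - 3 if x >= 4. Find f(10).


10 satisfies x >= 4
f(10) = 7

7


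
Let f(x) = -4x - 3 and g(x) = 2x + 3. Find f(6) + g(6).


-12


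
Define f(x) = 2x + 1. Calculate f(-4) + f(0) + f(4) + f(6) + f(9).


f(-4) = -7
f(0) = 1
f(4) = 9
f(6) = 13
f(9) = 19
Sum = 35

35


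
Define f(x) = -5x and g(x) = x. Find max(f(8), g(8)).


f(8) = -40
g(8) = 8
max = 8

8


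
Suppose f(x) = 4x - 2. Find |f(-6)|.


f(-6) = -26
|-26| = 26

26


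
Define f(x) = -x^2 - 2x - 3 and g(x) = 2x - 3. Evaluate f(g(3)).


-18


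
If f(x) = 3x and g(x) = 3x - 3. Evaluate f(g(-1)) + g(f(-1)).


f(g(-1)) = -18
g(f(-1)) = -12
Sum = -30

-30


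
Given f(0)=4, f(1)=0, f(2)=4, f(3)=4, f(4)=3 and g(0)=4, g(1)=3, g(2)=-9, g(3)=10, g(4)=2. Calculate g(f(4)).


f(4) = 3
g(3) = 10

10


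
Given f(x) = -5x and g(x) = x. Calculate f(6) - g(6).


f(6) = -30
g(6) = 6
Difference = -36

-36


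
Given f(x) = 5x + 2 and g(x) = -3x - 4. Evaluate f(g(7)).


-123


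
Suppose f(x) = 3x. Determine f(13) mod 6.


f(13) = 39
39 mod 6 = 3

3


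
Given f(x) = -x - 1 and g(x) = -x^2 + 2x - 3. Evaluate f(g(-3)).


17


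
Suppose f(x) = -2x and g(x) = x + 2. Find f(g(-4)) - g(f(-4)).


f(g(-4)) = 4
g(f(-4)) = 10
Difference = -6

-6


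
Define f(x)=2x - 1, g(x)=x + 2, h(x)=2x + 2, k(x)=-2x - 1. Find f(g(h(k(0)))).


3


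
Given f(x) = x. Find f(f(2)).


2


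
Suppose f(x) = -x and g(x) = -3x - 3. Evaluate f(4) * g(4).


f(4) = -4
g(4) = -15
Product = 60

60


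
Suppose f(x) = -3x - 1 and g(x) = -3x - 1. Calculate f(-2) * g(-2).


f(-2) = 5
g(-2) = 5
Product = 25

25


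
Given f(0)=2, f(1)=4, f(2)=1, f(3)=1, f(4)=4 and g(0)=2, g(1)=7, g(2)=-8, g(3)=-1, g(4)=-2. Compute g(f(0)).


f(0) = 2
g(2) = -8

-8


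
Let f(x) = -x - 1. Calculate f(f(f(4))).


f(4) = -5
f(-5) = 4
f(4) = -5

-5


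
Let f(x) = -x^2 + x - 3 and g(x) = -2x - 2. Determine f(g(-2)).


g(-2) = 2
f(2) = (-1)*(2)^2 + 1*(2) - 3 = -5

-5


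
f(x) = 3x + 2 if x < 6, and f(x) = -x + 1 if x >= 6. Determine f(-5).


-5 satisfies x < 6
f(-5) = -13

-13


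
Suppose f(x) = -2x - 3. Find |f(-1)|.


f(-1) = -1
|-1| = 1

1


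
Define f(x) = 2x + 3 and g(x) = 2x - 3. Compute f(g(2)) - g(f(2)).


f(g(2)) = 5
g(f(2)) = 11
Difference = -6

-6


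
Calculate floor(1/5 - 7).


1/5 = 0.2
0.2 - 7 = -6.8
floor(-6.8) = -7

-7


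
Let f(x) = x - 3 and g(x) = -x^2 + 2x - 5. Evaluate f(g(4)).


g(4) = -13
f(-13) = -16

-16


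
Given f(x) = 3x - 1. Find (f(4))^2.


f(4) = 11
(11)^2 = 121

121


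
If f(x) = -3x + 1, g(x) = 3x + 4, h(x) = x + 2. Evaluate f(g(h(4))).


h(4) = 6
g(6) = 22
f(22) = -65

-65


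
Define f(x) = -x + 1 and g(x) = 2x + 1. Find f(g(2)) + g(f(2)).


f(g(2)) = -4
g(f(2)) = -1
Sum = -5

-5


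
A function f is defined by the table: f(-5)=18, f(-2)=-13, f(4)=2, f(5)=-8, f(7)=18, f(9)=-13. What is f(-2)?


Reading from the table at x = -2

-13


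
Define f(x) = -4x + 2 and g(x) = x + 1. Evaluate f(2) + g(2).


-3


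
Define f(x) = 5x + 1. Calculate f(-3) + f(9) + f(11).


88


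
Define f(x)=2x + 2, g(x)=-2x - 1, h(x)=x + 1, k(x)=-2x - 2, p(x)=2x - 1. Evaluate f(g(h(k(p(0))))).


p(0) = -1
k(-1) = 0
h(0) = 1
g(1) = -3
f(-3) = -4

-4


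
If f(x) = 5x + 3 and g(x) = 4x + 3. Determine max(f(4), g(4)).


f(4) = 23
g(4) = 19
max = 23

23


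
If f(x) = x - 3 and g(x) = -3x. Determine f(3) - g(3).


f(3) = 0
g(3) = -9
Difference = 9

9


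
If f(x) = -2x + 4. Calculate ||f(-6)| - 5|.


f(-6) = 16
|16| = 16
|16 - 5| = 11

11


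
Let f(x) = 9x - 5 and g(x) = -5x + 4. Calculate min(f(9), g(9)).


f(9) = 76
g(9) = -41
min = -41

-41


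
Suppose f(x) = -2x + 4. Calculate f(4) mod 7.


f(4) = -4
-4 mod 7 = 3

3


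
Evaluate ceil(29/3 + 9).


29/3 = 9.6667
9.6667 + 9 = 18.6667
ceil(18.6667) = 19

19


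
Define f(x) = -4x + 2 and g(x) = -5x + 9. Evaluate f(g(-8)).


g(-8) = 49
f(49) = -194

-194


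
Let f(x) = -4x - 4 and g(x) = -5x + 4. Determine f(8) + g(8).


f(8) = -36
g(8) = -36
Sum = -72

-72


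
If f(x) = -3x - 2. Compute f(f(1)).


f(1) = -5
f(-5) = 13

13


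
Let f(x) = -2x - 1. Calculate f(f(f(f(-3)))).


f(-3) = 5
f(5) = -11
f(-11) = 21
f(21) = -43

-43


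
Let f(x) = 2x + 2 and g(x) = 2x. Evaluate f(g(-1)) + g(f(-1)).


f(g(-1)) = -2
g(f(-1)) = 0
Sum = -2

-2


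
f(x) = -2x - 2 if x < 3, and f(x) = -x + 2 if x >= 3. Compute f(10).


10 satisfies x >= 3
f(10) = -8

-8


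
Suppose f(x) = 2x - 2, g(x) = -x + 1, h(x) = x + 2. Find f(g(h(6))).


h(6) = 8
g(8) = -7
f(-7) = -16

-16


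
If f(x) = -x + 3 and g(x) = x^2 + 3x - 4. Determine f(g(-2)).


g(-2) = -6
f(-6) = 9

9


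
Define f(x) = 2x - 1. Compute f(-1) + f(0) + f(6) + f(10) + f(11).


f(-1) = -3
f(0) = -1
f(6) = 11
f(10) = 19
f(11) = 21
Sum = 47

47


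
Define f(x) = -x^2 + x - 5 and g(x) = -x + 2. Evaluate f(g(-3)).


g(-3) = 5
f(5) = (-1)*(5)^2 + 1*(5) - 5 = -25

-25


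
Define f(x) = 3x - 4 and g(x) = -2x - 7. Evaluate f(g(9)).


g(9) = -25
f(-25) = -79

-79


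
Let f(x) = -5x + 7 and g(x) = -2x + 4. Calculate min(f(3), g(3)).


f(3) = -8
g(3) = -2
min = -8

-8


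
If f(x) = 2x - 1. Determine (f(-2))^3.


f(-2) = -5
(-5)^3 = -125

-125


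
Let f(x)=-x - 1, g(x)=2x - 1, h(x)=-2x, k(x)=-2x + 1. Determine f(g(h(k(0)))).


k(0) = 1
h(1) = -2
g(-2) = -5
f(-5) = 4

4


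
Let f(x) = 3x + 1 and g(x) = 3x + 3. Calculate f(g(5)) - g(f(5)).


f(g(5)) = 55
g(f(5)) = 51
Difference = 4

4


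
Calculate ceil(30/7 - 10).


30/7 = 4.2857
4.2857 - 10 = -5.7143
ceil(-5.7143) = -5

-5


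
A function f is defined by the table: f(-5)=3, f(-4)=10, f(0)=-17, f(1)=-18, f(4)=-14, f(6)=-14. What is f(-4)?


Reading from the table at x = -4

10


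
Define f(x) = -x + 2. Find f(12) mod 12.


f(12) = -10
-10 mod 12 = 2

2


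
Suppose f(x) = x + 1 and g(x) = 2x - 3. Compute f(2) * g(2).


f(2) = 3
g(2) = 1
Product = 3

3


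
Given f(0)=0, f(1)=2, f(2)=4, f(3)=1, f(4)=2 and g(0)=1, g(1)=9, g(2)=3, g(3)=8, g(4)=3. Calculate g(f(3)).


f(3) = 1
g(1) = 9

9


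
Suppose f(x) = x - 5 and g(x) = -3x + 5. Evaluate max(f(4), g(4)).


f(4) = -1
g(4) = -7
max = -1

-1


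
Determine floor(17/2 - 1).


17/2 = 8.5
8.5 - 1 = 7.5
floor(7.5) = 7

7


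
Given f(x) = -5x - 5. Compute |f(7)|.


40


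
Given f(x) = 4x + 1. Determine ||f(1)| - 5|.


f(1) = 5
|5| = 5
|5 - 5| = 0

0


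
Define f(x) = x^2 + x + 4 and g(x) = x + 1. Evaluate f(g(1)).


g(1) = 2
f(2) = 1*(2)^2 + 1*(2) + 4 = 10

10


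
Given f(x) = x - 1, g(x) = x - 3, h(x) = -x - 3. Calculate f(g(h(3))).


-10


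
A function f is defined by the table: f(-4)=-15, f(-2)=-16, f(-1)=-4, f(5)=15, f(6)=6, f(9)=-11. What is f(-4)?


-15


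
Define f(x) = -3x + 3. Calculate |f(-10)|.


33


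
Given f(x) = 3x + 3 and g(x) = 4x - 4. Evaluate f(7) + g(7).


f(7) = 24
g(7) = 24
Sum = 48

48


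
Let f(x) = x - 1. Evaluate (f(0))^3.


f(0) = -1
(-1)^3 = -1

-1


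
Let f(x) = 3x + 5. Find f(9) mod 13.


f(9) = 32
32 mod 13 = 6

6


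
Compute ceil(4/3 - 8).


4/3 = 1.3333
1.3333 - 8 = -6.6667
ceil(-6.6667) = -6

-6


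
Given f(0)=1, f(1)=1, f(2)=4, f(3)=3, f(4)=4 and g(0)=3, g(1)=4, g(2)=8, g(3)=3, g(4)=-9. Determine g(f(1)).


f(1) = 1
g(1) = 4

4


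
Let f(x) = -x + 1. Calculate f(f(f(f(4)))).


f(4) = -3
f(-3) = 4
f(4) = -3
f(-3) = 4

4


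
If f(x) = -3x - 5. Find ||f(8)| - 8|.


f(8) = -29
|-29| = 29
|29 - 8| = 21

21


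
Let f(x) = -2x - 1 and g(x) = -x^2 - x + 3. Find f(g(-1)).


g(-1) = 3
f(3) = -7

-7


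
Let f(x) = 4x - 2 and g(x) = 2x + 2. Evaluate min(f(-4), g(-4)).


-18


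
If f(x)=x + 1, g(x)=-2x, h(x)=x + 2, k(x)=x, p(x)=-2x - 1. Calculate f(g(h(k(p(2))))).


p(2) = -5
k(-5) = -5
h(-5) = -3
g(-3) = 6
f(6) = 7

7


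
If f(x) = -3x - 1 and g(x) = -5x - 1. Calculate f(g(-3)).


g(-3) = 14
f(14) = -43

-43


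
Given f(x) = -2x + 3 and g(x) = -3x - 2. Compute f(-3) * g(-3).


f(-3) = 9
g(-3) = 7
Product = 63

63


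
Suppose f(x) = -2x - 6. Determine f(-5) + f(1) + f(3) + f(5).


f(-5) = 4
f(1) = -8
f(3) = -12
f(5) = -16
Sum = -32

-32


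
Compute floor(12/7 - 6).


12/7 = 1.7143
1.7143 - 6 = -4.2857
floor(-4.2857) = -5

-5


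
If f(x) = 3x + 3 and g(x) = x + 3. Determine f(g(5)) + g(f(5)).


f(g(5)) = 27
g(f(5)) = 21
Sum = 48

48


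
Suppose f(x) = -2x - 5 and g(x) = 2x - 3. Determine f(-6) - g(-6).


22


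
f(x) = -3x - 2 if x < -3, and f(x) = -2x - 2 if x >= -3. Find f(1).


1 satisfies x >= -3
f(1) = -4

-4


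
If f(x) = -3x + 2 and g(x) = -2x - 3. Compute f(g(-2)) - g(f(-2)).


18


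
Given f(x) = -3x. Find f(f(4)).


f(4) = -12
f(-12) = 36

36


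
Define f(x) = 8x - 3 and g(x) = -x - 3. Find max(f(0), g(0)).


f(0) = -3
g(0) = -3
max = -3

-3


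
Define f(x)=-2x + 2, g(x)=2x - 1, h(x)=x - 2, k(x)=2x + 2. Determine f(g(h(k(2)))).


k(2) = 6
h(6) = 4
g(4) = 7
f(7) = -12

-12


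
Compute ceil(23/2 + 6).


23/2 = 11.5
11.5 + 6 = 17.5
ceil(17.5) = 18

18


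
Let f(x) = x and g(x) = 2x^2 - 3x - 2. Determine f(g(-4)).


g(-4) = 42
f(42) = 42

42


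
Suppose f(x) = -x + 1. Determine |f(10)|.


f(10) = -9
|-9| = 9

9


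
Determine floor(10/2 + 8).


10/2 = 5
5 + 8 = 13
floor(13) = 13

13


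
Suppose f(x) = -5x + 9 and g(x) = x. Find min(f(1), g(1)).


f(1) = 4
g(1) = 1
min = 1

1


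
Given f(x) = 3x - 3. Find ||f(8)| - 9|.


f(8) = 21
|21| = 21
|21 - 9| = 12

12


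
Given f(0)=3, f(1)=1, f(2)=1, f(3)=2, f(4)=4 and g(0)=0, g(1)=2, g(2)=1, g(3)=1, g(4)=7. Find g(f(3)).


f(3) = 2
g(2) = 1

1


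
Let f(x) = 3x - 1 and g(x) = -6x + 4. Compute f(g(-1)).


g(-1) = 10
f(10) = 29

29


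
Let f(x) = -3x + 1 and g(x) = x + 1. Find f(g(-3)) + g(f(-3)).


f(g(-3)) = 7
g(f(-3)) = 11
Sum = 18

18


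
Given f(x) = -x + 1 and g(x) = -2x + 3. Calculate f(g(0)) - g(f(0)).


f(g(0)) = -2
g(f(0)) = 1
Difference = -3

-3


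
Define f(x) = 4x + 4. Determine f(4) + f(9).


f(4) = 20
f(9) = 40
Sum = 60

60


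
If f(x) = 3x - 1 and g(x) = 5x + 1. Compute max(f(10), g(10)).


51


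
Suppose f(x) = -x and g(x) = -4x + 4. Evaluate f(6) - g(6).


f(6) = -6
g(6) = -20
Difference = 14

14


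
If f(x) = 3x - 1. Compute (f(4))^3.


f(4) = 11
(11)^3 = 1331

1331


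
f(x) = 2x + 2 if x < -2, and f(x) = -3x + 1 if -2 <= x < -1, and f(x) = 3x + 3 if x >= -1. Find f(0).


0 satisfies x >= -1
f(0) = 3

3


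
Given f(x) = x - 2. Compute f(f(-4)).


f(-4) = -6
f(-6) = -8

-8


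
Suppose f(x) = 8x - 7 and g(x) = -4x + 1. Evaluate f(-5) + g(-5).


f(-5) = -47
g(-5) = 21
Sum = -26

-26


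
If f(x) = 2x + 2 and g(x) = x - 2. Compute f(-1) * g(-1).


f(-1) = 0
g(-1) = -3
Product = 0

0


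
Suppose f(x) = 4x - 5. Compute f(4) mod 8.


f(4) = 11
11 mod 8 = 3

3


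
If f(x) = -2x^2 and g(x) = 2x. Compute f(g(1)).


-8


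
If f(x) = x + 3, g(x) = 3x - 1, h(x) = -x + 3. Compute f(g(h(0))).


h(0) = 3
g(3) = 8
f(8) = 11

11


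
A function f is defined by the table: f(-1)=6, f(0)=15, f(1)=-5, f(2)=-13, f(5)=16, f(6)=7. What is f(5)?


16


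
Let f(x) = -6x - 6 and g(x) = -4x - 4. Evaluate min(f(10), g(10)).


f(10) = -66
g(10) = -44
min = -66

-66


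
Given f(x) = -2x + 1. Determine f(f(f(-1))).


f(-1) = 3
f(3) = -5
f(-5) = 11

11


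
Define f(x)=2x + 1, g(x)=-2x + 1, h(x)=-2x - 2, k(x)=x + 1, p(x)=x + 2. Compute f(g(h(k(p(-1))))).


27


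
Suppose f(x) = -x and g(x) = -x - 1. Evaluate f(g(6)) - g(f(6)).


f(g(6)) = 7
g(f(6)) = 5
Difference = 2

2


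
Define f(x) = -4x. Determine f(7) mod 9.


f(7) = -28
-28 mod 9 = 8

8


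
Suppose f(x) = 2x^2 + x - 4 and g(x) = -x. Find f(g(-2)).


g(-2) = 2
f(2) = 2*(2)^2 + 1*(2) - 4 = 6

6


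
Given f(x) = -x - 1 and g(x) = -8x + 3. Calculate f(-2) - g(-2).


f(-2) = 1
g(-2) = 19
Difference = -18

-18


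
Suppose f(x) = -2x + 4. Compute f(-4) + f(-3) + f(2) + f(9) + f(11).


f(-4) = 12
f(-3) = 10
f(2) = 0
f(9) = -14
f(11) = -18
Sum = -10

-10


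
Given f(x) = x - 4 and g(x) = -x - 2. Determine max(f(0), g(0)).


f(0) = -4
g(0) = -2
max = -2

-2


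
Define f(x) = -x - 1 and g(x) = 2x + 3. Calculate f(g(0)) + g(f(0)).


f(g(0)) = -4
g(f(0)) = 1
Sum = -3

-3


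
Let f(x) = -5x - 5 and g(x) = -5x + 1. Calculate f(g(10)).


g(10) = -49
f(-49) = 240

240


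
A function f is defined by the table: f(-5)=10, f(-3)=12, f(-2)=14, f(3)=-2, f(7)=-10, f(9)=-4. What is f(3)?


Reading from the table at x = 3

-2


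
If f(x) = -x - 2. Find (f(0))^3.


f(0) = -2
(-2)^3 = -8

-8


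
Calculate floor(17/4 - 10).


17/4 = 4.25
4.25 - 10 = -5.75
floor(-5.75) = -6

-6


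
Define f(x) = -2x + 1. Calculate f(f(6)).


f(6) = -11
f(-11) = 23

23


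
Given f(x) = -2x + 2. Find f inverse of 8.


Solve -2x + 2 = 8
x = (8 - 2) / (-2) = -3

-3


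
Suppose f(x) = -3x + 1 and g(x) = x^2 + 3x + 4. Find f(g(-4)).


g(-4) = 8
f(8) = -23

-23


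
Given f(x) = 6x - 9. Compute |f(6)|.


f(6) = 27
|27| = 27

27


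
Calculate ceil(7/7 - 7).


7/7 = 1
1 - 7 = -6
ceil(-6) = -6

-6


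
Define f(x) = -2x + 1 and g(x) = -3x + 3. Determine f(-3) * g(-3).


f(-3) = 7
g(-3) = 12
Product = 84

84


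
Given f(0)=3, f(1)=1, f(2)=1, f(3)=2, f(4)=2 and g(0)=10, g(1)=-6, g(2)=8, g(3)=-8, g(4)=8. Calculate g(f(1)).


-6


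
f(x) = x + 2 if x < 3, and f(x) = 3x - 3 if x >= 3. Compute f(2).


2 satisfies x < 3
f(2) = 4

4


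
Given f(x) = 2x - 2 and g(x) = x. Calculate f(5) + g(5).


f(5) = 8
g(5) = 5
Sum = 13

13


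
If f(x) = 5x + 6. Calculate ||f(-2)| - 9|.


f(-2) = -4
|-4| = 4
|4 - 9| = 5

5


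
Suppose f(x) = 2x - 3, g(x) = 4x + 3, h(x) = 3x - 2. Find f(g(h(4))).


h(4) = 10
g(10) = 43
f(43) = 83

83


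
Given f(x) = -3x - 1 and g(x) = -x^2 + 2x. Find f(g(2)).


g(2) = 0
f(0) = -1

-1


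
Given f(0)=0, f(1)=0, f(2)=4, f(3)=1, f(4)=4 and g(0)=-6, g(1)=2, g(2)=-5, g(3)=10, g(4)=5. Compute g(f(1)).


-6


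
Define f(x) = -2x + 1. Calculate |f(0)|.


f(0) = 1
|1| = 1

1


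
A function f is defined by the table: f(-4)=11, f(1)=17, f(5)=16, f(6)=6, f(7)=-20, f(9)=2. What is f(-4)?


11


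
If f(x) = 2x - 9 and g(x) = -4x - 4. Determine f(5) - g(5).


f(5) = 1
g(5) = -24
Difference = 25

25


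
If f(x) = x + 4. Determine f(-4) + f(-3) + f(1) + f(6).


f(-4) = 0
f(-3) = 1
f(1) = 5
f(6) = 10
Sum = 16

16


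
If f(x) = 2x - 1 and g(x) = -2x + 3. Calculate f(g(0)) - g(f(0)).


f(g(0)) = 5
g(f(0)) = 5
Difference = 0

0


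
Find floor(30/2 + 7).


30/2 = 15
15 + 7 = 22
floor(22) = 22

22


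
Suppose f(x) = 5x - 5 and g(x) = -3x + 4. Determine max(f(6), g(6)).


f(6) = 25
g(6) = -14
max = 25

25


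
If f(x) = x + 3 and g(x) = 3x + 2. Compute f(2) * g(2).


f(2) = 5
g(2) = 8
Product = 40

40


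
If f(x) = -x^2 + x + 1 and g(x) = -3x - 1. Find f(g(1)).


g(1) = -4
f(-4) = (-1)*(-4)^2 + 1*(-4) + 1 = -19

-19


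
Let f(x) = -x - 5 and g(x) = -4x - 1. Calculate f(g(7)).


g(7) = -29
f(-29) = 24

24


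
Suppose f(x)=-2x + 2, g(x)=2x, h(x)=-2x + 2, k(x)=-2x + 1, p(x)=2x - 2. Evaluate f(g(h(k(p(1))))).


p(1) = 0
k(0) = 1
h(1) = 0
g(0) = 0
f(0) = 2

2


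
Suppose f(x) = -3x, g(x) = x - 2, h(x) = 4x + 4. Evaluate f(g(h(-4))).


h(-4) = -12
g(-12) = -14
f(-14) = 42

42


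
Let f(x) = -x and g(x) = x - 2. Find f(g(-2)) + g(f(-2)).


f(g(-2)) = 4
g(f(-2)) = 0
Sum = 4

4


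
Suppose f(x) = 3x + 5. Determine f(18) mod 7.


f(18) = 59
59 mod 7 = 3

3


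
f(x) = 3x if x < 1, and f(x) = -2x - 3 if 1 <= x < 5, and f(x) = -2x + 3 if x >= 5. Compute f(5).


5 satisfies x >= 5
f(5) = -7

-7


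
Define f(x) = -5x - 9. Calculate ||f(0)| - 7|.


f(0) = -9
|-9| = 9
|9 - 7| = 2

2


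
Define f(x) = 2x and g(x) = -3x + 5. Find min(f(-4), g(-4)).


-8


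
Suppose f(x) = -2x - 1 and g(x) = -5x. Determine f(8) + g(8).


f(8) = -17
g(8) = -40
Sum = -57

-57


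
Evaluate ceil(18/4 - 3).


2


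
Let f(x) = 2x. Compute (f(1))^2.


f(1) = 2
(2)^2 = 4

4


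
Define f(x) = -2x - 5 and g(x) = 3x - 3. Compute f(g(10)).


-59


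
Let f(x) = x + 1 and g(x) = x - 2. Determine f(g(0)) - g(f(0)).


f(g(0)) = -1
g(f(0)) = -1
Difference = 0

0


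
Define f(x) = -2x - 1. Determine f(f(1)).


f(1) = -3
f(-3) = 5

5


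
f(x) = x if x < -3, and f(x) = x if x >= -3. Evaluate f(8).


8 satisfies x >= -3
f(8) = 8

8


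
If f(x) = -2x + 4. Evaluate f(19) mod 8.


6


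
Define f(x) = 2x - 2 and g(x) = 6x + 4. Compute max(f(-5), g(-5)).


f(-5) = -12
g(-5) = -26
max = -12

-12


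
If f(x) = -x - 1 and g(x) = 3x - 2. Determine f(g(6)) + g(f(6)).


f(g(6)) = -17
g(f(6)) = -23
Sum = -40

-40


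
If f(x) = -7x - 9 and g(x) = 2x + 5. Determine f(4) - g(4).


f(4) = -37
g(4) = 13
Difference = -50

-50


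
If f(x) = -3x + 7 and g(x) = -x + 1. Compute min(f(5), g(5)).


f(5) = -8
g(5) = -4
min = -8

-8


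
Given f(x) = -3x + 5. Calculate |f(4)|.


f(4) = -7
|-7| = 7

7


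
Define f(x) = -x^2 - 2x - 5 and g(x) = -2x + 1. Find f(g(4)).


g(4) = -7
f(-7) = (-1)*(-7)^2 - 2*(-7) - 5 = -40

-40


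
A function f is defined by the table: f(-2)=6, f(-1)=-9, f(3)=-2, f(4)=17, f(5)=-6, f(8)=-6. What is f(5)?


Reading from the table at x = 5

-6


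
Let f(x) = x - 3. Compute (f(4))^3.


f(4) = 1
(1)^3 = 1

1


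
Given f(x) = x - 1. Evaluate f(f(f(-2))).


f(-2) = -3
f(-3) = -4
f(-4) = -5

-5


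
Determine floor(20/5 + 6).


20/5 = 4
4 + 6 = 10
floor(10) = 10

10


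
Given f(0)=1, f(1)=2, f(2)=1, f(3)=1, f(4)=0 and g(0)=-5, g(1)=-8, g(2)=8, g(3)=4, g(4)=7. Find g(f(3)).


-8


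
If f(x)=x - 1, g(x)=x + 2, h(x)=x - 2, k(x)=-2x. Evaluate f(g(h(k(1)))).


-3


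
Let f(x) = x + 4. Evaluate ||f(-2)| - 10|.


8


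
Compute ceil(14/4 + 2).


6


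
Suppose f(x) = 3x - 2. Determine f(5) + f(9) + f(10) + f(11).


f(5) = 13
f(9) = 25
f(10) = 28
f(11) = 31
Sum = 97

97


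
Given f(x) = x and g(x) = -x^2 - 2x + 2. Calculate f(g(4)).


-22


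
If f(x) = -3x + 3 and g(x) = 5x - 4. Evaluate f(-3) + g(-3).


f(-3) = 12
g(-3) = -19
Sum = -7

-7


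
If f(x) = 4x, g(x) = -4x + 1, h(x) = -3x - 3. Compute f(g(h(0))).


52


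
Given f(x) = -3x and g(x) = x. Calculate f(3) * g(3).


f(3) = -9
g(3) = 3
Product = -27

-27


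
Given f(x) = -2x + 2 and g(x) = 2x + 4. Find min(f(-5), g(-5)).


-6


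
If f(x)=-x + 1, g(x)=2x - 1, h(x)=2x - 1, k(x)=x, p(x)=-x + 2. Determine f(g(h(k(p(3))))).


p(3) = -1
k(-1) = -1
h(-1) = -3
g(-3) = -7
f(-7) = 8

8


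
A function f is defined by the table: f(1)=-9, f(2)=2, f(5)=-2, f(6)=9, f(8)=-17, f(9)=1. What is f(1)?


Reading from the table at x = 1

-9


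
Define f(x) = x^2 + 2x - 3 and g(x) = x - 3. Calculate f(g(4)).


0


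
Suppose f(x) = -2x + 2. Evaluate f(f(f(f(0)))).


f(0) = 2
f(2) = -2
f(-2) = 6
f(6) = -10

-10


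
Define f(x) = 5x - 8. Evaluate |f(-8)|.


f(-8) = -48
|-48| = 48

48


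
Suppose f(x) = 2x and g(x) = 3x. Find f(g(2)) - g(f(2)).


0


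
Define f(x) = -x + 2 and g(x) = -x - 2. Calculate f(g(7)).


g(7) = -9
f(-9) = 11

11


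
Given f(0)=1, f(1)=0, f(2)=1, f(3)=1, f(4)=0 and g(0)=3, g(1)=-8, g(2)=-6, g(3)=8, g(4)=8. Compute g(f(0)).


f(0) = 1
g(1) = -8

-8


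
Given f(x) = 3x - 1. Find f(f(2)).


f(2) = 5
f(5) = 14

14


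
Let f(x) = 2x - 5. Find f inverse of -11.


-3


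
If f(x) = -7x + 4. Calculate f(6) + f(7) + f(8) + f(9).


f(6) = -38
f(7) = -45
f(8) = -52
f(9) = -59
Sum = -194

-194


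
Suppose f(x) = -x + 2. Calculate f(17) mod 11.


f(17) = -15
-15 mod 11 = 7

7


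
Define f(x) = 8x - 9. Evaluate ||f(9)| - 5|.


f(9) = 63
|63| = 63
|63 - 5| = 58

58


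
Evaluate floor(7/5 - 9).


-8


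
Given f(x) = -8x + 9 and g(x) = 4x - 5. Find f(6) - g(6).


-58


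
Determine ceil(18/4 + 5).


18/4 = 4.5
4.5 + 5 = 9.5
ceil(9.5) = 10

10


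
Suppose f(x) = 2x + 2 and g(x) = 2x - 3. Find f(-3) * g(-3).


f(-3) = -4
g(-3) = -9
Product = 36

36


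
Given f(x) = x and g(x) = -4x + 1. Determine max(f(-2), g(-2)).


f(-2) = -2
g(-2) = 9
max = 9

9


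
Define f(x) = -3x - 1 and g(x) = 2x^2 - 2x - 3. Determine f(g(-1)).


g(-1) = 1
f(1) = -4

-4


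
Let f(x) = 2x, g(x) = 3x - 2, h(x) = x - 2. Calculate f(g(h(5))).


h(5) = 3
g(3) = 7
f(7) = 14

14


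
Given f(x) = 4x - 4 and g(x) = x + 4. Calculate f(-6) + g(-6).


-30


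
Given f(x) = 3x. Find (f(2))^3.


f(2) = 6
(6)^3 = 216

216


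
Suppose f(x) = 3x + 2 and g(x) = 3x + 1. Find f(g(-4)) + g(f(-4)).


f(g(-4)) = -31
g(f(-4)) = -29
Sum = -60

-60


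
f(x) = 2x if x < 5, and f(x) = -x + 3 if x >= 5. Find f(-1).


-2


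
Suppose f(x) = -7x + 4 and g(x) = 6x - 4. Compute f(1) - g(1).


f(1) = -3
g(1) = 2
Difference = -5

-5


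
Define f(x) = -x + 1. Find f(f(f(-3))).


f(-3) = 4
f(4) = -3
f(-3) = 4

4


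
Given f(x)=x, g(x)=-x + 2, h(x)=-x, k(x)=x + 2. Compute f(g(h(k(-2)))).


k(-2) = 0
h(0) = 0
g(0) = 2
f(2) = 2

2


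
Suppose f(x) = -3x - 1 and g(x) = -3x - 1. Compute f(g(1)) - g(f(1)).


f(g(1)) = 11
g(f(1)) = 11
Difference = 0

0


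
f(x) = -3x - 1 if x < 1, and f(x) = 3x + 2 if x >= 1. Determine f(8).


8 satisfies x >= 1
f(8) = 26

26


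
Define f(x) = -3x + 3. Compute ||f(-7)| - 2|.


f(-7) = 24
|24| = 24
|24 - 2| = 22

22


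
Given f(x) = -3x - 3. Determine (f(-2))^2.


f(-2) = 3
(3)^2 = 9

9


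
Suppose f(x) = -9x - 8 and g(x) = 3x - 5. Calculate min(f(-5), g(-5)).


-20


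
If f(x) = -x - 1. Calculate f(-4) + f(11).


f(-4) = 3
f(11) = -12
Sum = -9

-9


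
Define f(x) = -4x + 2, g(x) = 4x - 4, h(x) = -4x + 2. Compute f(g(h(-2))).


h(-2) = 10
g(10) = 36
f(36) = -142

-142


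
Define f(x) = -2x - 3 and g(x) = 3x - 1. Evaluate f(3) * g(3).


f(3) = -9
g(3) = 8
Product = -72

-72


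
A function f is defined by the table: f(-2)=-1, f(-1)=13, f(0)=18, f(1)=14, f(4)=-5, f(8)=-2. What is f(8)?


Reading from the table at x = 8

-2


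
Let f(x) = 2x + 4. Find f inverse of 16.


Solve 2x + 4 = 16
x = (16 - 4) / 2 = 6

6


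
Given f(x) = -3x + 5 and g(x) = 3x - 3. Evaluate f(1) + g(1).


2


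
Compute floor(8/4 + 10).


8/4 = 2
2 + 10 = 12
floor(12) = 12

12


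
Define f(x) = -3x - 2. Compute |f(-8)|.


f(-8) = 22
|22| = 22

22


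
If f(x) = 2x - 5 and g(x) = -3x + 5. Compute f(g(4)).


-19


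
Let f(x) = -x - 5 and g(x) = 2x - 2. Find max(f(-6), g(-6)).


f(-6) = 1
g(-6) = -14
max = 1

1


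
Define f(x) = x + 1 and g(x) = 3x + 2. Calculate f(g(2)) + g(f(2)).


f(g(2)) = 9
g(f(2)) = 11
Sum = 20

20


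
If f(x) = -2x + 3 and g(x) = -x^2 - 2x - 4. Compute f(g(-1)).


g(-1) = -3
f(-3) = 9

9


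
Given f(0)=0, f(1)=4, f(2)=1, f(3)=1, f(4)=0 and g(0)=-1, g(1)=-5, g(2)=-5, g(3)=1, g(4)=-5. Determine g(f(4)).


f(4) = 0
g(0) = -1

-1


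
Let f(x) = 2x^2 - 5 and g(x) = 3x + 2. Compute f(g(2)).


g(2) = 8
f(8) = 2*(8)^2 - 5 = 123

123


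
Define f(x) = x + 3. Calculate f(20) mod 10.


f(20) = 23
23 mod 10 = 3

3


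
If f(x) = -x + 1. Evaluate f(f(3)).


f(3) = -2
f(-2) = 3

3


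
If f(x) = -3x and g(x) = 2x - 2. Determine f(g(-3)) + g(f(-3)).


f(g(-3)) = 24
g(f(-3)) = 16
Sum = 40

40


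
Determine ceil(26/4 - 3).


4


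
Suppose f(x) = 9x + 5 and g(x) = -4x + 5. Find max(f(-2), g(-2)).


f(-2) = -13
g(-2) = 13
max = 13

13


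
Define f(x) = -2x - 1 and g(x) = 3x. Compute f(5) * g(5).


f(5) = -11
g(5) = 15
Product = -165

-165


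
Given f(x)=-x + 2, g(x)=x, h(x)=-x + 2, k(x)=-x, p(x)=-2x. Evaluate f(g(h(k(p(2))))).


p(2) = -4
k(-4) = 4
h(4) = -2
g(-2) = -2
f(-2) = 4

4


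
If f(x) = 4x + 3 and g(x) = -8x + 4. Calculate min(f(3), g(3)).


f(3) = 15
g(3) = -20
min = -20

-20


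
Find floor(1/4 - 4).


1/4 = 0.25
0.25 - 4 = -3.75
floor(-3.75) = -4

-4


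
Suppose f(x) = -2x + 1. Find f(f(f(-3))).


f(-3) = 7
f(7) = -13
f(-13) = 27

27


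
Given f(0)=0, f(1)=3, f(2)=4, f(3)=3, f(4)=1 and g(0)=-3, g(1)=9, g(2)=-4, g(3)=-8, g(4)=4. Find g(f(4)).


f(4) = 1
g(1) = 9

9


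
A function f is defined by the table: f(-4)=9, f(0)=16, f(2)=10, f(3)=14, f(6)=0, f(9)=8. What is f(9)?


8


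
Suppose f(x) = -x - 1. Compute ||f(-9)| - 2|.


f(-9) = 8
|8| = 8
|8 - 2| = 6

6


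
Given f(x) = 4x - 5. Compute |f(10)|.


f(10) = 35
|35| = 35

35


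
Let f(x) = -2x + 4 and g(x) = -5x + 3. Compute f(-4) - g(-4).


-11


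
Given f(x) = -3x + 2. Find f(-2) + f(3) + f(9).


-24


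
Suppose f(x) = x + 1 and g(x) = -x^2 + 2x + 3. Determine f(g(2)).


g(2) = 3
f(3) = 4

4


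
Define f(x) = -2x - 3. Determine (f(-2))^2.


f(-2) = 1
(1)^2 = 1

1


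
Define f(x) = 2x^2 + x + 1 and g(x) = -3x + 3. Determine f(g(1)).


1


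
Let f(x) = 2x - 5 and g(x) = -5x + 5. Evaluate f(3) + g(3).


f(3) = 1
g(3) = -10
Sum = -9

-9


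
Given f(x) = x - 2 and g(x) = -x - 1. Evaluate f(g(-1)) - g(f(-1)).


f(g(-1)) = -2
g(f(-1)) = 2
Difference = -4

-4


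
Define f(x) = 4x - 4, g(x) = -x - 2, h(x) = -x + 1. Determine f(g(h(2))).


-8


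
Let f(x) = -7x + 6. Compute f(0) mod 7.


f(0) = 6
6 mod 7 = 6

6


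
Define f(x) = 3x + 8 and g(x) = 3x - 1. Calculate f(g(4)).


g(4) = 11
f(11) = 41

41


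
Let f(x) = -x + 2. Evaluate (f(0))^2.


f(0) = 2
(2)^2 = 4

4


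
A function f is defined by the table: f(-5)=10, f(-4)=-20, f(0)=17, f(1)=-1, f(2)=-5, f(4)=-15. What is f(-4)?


-20


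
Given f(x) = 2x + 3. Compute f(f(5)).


29


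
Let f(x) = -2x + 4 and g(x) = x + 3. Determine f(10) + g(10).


f(10) = -16
g(10) = 13
Sum = -3

-3


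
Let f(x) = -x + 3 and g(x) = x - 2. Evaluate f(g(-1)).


g(-1) = -3
f(-3) = 6

6


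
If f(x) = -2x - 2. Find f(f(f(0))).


f(0) = -2
f(-2) = 2
f(2) = -6

-6


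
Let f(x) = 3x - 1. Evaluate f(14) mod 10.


f(14) = 41
41 mod 10 = 1

1


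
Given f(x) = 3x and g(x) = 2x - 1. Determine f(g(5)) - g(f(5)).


f(g(5)) = 27
g(f(5)) = 29
Difference = -2

-2


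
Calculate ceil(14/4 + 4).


14/4 = 3.5
3.5 + 4 = 7.5
ceil(7.5) = 8

8


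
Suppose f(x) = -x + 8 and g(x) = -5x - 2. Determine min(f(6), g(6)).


f(6) = 2
g(6) = -32
min = -32

-32


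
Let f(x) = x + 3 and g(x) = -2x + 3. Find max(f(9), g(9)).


f(9) = 12
g(9) = -15
max = 12

12


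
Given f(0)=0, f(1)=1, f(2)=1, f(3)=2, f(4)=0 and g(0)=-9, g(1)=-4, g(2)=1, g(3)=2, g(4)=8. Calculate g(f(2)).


f(2) = 1
g(1) = -4

-4


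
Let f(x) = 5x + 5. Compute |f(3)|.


20


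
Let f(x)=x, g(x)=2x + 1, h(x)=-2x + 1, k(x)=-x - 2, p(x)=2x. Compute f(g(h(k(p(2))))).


27


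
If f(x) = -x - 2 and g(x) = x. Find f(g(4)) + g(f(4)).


f(g(4)) = -6
g(f(4)) = -6
Sum = -12

-12


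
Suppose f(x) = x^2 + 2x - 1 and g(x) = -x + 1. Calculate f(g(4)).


g(4) = -3
f(-3) = 1*(-3)^2 + 2*(-3) - 1 = 2

2


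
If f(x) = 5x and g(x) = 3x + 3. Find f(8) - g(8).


f(8) = 40
g(8) = 27
Difference = 13

13


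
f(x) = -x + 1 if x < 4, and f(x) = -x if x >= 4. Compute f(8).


8 satisfies x >= 4
f(8) = -8

-8


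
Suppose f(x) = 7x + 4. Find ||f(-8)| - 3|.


f(-8) = -52
|-52| = 52
|52 - 3| = 49

49


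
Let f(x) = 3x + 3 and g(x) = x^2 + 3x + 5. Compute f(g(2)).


g(2) = 15
f(15) = 48

48


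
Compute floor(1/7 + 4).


1/7 = 0.1429
0.1429 + 4 = 4.1429
floor(4.1429) = 4

4


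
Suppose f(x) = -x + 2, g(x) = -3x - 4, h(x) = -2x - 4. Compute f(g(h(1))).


h(1) = -6
g(-6) = 14
f(14) = -12

-12


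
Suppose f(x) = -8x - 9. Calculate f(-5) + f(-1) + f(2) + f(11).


f(-5) = 31
f(-1) = -1
f(2) = -25
f(11) = -97
Sum = -92

-92


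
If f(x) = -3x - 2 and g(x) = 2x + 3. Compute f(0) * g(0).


f(0) = -2
g(0) = 3
Product = -6

-6


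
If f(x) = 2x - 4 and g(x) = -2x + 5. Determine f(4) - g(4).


7


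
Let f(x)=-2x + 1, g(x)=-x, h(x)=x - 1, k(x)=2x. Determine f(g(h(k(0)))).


k(0) = 0
h(0) = -1
g(-1) = 1
f(1) = -1

-1


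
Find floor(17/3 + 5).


17/3 = 5.6667
5.6667 + 5 = 10.6667
floor(10.6667) = 10

10


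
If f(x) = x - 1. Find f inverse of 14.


15


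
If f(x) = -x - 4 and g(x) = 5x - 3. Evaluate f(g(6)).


-31


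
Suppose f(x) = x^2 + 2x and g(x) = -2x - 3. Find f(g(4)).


g(4) = -11
f(-11) = 1*(-11)^2 + 2*(-11) = 99

99


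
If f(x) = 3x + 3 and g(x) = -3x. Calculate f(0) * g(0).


f(0) = 3
g(0) = 0
Product = 0

0


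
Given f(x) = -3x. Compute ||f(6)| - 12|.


f(6) = -18
|-18| = 18
|18 - 12| = 6

6


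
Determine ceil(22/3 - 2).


6


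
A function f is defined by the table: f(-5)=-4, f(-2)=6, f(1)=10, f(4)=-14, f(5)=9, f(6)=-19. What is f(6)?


Reading from the table at x = 6

-19


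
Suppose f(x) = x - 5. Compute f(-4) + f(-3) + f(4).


f(-4) = -9
f(-3) = -8
f(4) = -1
Sum = -18

-18


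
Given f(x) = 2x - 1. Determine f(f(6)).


21


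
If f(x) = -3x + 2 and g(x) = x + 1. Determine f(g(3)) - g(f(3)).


-4


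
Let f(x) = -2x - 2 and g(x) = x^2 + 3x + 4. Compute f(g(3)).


g(3) = 22
f(22) = -46

-46


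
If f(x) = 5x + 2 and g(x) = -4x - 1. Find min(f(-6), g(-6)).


f(-6) = -28
g(-6) = 23
min = -28

-28


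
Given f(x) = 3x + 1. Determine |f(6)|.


f(6) = 19
|19| = 19

19


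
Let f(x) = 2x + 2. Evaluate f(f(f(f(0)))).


f(0) = 2
f(2) = 6
f(6) = 14
f(14) = 30

30


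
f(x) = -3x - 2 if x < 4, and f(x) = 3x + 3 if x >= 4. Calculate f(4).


4 satisfies x >= 4
f(4) = 15

15


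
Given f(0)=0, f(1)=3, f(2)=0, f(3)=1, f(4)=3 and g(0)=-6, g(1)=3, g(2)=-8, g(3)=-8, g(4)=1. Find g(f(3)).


f(3) = 1
g(1) = 3

3


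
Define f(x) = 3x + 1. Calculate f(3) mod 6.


f(3) = 10
10 mod 6 = 4

4


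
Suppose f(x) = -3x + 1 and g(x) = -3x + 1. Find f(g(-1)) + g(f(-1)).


-22


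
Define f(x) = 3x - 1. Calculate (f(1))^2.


f(1) = 2
(2)^2 = 4

4


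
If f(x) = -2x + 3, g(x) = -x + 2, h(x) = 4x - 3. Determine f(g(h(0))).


h(0) = -3
g(-3) = 5
f(5) = -7

-7


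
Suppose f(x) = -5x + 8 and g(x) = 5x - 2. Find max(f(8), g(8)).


f(8) = -32
g(8) = 38
max = 38

38


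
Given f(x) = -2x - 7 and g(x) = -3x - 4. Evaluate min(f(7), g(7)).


f(7) = -21
g(7) = -25
min = -25

-25


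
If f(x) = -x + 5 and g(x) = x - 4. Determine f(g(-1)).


g(-1) = -5
f(-5) = 10

10


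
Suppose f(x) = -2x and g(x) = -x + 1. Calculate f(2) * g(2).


f(2) = -4
g(2) = -1
Product = 4

4
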